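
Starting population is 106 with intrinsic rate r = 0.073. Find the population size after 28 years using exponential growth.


r*t = 0.073 * 28 = 2.044
exp(2.044) = 7.72143
N = 106 * 7.72143 = 818.472 ≈ 818

818


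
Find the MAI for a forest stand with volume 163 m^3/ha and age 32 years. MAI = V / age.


MAI = 163 / 32 = 5.0938 ≈ 5.09 m^3/ha/yr

5.09 m^3/ha/yr


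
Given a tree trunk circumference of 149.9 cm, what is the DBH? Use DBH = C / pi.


DBH = C / pi = 149.9 / 3.141593 = 47.7146 ≈ 47.71 cm

47.71 cm


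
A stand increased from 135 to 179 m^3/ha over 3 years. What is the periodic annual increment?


PAI = (V2 - V1) / period = (179 - 135) / 3 = 44 / 3 = 14.6667 ≈ 14.67 m^3/ha/yr

14.67 m^3/ha/yr


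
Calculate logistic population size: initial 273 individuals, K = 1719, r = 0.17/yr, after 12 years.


(K - N0)/N0 = (1719 - 273)/273 = 1446/273 = 5.29670
r*t = 0.17 * 12 = 2.04; exp(-2.04) = 0.130029
5.29670 * 0.130029 = 0.688725
1 + 0.688725 = 1.68873
N = 1719 / 1.68873 = 1017.92 ≈ 1018

1018


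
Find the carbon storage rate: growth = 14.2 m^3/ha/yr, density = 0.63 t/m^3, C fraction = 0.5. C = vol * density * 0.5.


C = 14.2 * 0.63 * 0.5 = 4.473 ≈ 4.47 t C/ha/yr

4.47 t C/ha/yr


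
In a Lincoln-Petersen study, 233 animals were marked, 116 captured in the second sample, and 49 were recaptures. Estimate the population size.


N = M * C / R = 233 * 116 / 49 = 27028 / 49 = 551.59 ≈ 552

552 individuals


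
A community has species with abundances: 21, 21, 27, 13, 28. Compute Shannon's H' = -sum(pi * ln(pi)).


Total N = 21 + 21 + 27 + 13 + 28 = 110
Per-species terms:
  p = 21/110 = 0.190909; ln(p) = -1.655958; p*ln(p) = 0.190909 * (-1.655958) = -0.316137
  p = 21/110 = 0.190909; ln(p) = -1.655958; p*ln(p) = 0.190909 * (-1.655958) = -0.316137
  p = 27/110 = 0.245455; ln(p) = -1.404642; p*ln(p) = 0.245455 * (-1.404642) = -0.344776
  p = 13/110 = 0.118182; ln(p) = -2.135529; p*ln(p) = 0.118182 * (-2.135529) = -0.252381
  p = 28/110 = 0.254545; ln(p) = -1.368278; p*ln(p) = 0.254545 * (-1.368278) = -0.348288
sum(p*ln(p)) = (-0.316137) + (-0.316137) + (-0.344776) + (-0.252381) + (-0.348288) = -1.577719
H' = -(-1.577719) = 1.577719 ≈ 1.5777

1.5777


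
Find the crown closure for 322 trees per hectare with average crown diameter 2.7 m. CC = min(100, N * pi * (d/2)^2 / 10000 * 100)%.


(d/2)^2 = (2.7/2)^2 = 1.35^2 = 1.8225
Crown area = 3.141593 * 1.8225 = 5.72555 m^2
N * area / 10000 * 100 = 322 * 5.72555 / 10000 * 100 = 18.4363
CC = min(100, 18.4363) = 18.4363 ≈ 18.4%

18.4%


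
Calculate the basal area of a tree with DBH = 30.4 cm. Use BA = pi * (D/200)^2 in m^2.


D/200 = 30.4/200 = 0.152 m
(D/200)^2 = 0.152^2 = 0.023104
BA = 3.141593 * 0.023104 = 0.0725834 ≈ 0.0726 m^2

0.0726 m^2


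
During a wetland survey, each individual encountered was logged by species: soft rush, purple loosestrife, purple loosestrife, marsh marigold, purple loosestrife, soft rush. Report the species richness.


Total individuals logged = 6
Distinct species (count of individuals): soft rush (2), purple loosestrife (3), marsh marigold (1)
Species richness = number of distinct species = 3

3


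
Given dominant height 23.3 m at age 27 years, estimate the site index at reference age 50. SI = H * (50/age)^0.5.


50/27 = 1.85185
(1.85185)^0.5 = 1.36083
SI = 23.3 * 1.36083 = 31.7073 ≈ 31.7 m

31.7 m


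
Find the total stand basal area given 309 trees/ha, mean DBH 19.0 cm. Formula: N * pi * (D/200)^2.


(D/200)^2 = (19.0/200)^2 = 0.095^2 = 0.009025
Individual BA = 3.141593 * 0.009025 = 0.0283529 m^2
Stand BA = 309 * 0.0283529 = 8.76105 ≈ 8.76 m^2/ha

8.76 m^2/ha


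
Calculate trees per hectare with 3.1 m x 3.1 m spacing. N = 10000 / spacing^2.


N = 10000 / 3.1^2 = 10000 / 9.61 = 1040.58 ≈ 1041 trees/ha

1041 trees/ha


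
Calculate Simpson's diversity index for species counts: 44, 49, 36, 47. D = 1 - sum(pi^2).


Total N = 44 + 49 + 36 + 47 = 176
Per-species terms:
  p = 44/176 = 0.250000; p^2 = 0.250000^2 = 0.062500
  p = 49/176 = 0.278409; p^2 = 0.278409^2 = 0.077512
  p = 36/176 = 0.204545; p^2 = 0.204545^2 = 0.041839
  p = 47/176 = 0.267045; p^2 = 0.267045^2 = 0.071313
sum(p^2) = 0.062500 + 0.077512 + 0.041839 + 0.071313 = 0.253164
D = 1 - 0.253164 = 0.746836 ≈ 0.7468

0.7468


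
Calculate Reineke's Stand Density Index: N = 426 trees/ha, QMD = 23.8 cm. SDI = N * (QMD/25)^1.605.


QMD/25 = 23.8/25 = 0.952
(0.952)^1.605 = exp(1.605 * ln(0.952)) = exp(1.605 * (-0.0491902)) = exp(-0.0789503) = 0.924086
SDI = 426 * 0.924086 = 393.661 ≈ 394

394


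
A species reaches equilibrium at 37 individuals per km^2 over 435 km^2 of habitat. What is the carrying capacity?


K = 37 * 435 = 16095 individuals

16095 individuals


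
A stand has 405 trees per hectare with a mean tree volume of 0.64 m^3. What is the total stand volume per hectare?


V_stand = 405 * 0.64 = 259.2 m^3/ha

259.2 m^3/ha


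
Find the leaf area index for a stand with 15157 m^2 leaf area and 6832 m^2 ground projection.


LAI = 15157 / 6832 = 2.2185 ≈ 2.22

2.22


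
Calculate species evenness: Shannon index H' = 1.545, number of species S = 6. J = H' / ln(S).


ln(6) = 1.79176
J = H' / ln(S) = 1.545 / 1.79176 = 0.862281 ≈ 0.8623

0.8623


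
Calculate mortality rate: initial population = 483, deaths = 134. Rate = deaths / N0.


Mortality rate = 134 / 483 = 0.277433 ≈ 0.2774

0.2774


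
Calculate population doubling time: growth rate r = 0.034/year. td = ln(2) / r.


td = ln(2) / 0.034 = 0.693147 / 0.034 = 20.3867 ≈ 20.4 years

20.4 years


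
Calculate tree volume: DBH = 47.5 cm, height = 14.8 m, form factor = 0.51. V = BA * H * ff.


(D/200)^2 = (47.5/200)^2 = 0.2375^2 = 0.05640625
BA = 3.141593 * 0.05640625 = 0.177205 m^2
V = 0.177205 * 14.8 * 0.51 = 1.33754 ≈ 1.338 m^3

1.338 m^3


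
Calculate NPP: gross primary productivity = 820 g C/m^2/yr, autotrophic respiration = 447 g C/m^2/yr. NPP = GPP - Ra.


NPP = GPP - Ra = 820 - 447 = 373 g C/m^2/yr

373 g C/m^2/yr


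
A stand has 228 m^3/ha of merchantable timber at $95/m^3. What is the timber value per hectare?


Value = 228 * 95 = $21660/ha

$21660/ha


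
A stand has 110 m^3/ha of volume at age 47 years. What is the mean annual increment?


MAI = 110 / 47 = 2.3404 ≈ 2.34 m^3/ha/yr

2.34 m^3/ha/yr


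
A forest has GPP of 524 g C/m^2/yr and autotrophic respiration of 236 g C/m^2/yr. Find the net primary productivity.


NPP = GPP - Ra = 524 - 236 = 288 g C/m^2/yr

288 g C/m^2/yr


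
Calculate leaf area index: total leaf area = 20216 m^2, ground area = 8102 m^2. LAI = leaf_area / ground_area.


LAI = 20216 / 8102 = 2.4952 ≈ 2.50

2.50


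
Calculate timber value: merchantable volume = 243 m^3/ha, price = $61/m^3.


Value = 243 * 61 = $14823/ha

$14823/ha


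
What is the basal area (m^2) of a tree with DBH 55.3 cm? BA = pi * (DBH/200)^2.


D/200 = 55.3/200 = 0.2765 m
(D/200)^2 = 0.2765^2 = 0.07645225
BA = 3.141593 * 0.07645225 = 0.240182 ≈ 0.2402 m^2

0.2402 m^2


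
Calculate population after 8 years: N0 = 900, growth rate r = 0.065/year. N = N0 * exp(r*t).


r*t = 0.065 * 8 = 0.52
exp(0.52) = 1.68203
N = 900 * 1.68203 = 1513.83 ≈ 1514

1514


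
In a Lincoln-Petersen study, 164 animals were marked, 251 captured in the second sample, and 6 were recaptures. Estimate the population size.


N = M * C / R = 164 * 251 / 6 = 41164 / 6 = 6860.67 ≈ 6861

6861 individuals


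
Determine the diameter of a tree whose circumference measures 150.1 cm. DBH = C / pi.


DBH = C / pi = 150.1 / 3.141593 = 47.7783 ≈ 47.78 cm

47.78 cm


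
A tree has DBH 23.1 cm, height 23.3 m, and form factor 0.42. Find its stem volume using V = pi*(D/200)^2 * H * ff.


(D/200)^2 = (23.1/200)^2 = 0.1155^2 = 0.01334025
BA = 3.141593 * 0.01334025 = 0.0419096 m^2
V = 0.0419096 * 23.3 * 0.42 = 0.410127 ≈ 0.410 m^3

0.410 m^3


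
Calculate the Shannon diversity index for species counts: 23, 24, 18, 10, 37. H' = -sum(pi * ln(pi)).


Total N = 23 + 24 + 18 + 10 + 37 = 112
Per-species terms:
  p = 23/112 = 0.205357; ln(p) = -1.583005; p*ln(p) = 0.205357 * (-1.583005) = -0.325081
  p = 24/112 = 0.214286; ln(p) = -1.540444; p*ln(p) = 0.214286 * (-1.540444) = -0.330096
  p = 18/112 = 0.160714; ln(p) = -1.828129; p*ln(p) = 0.160714 * (-1.828129) = -0.293806
  p = 10/112 = 0.089286; ln(p) = -2.415911; p*ln(p) = 0.089286 * (-2.415911) = -0.215707
  p = 37/112 = 0.330357; ln(p) = -1.107581; p*ln(p) = 0.330357 * (-1.107581) = -0.365897
sum(p*ln(p)) = (-0.325081) + (-0.330096) + (-0.293806) + (-0.215707) + (-0.365897) = -1.530587
H' = -(-1.530587) = 1.530587 ≈ 1.5306

1.5306


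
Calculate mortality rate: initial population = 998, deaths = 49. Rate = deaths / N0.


Mortality rate = 49 / 998 = 0.049098 ≈ 0.0491

0.0491


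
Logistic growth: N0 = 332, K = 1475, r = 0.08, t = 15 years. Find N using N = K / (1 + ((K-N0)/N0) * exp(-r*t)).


(K - N0)/N0 = (1475 - 332)/332 = 1143/332 = 3.44277
r*t = 0.08 * 15 = 1.2; exp(-1.2) = 0.301194
3.44277 * 0.301194 = 1.03694
1 + 1.03694 = 2.03694
N = 1475 / 2.03694 = 724.125 ≈ 724

724


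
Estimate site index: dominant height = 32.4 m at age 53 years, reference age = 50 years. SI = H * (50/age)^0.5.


50/53 = 0.943396
(0.943396)^0.5 = 0.971286
SI = 32.4 * 0.971286 = 31.4697 ≈ 31.5 m

31.5 m


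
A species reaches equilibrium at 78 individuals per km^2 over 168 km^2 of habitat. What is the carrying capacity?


K = 78 * 168 = 13104 individuals

13104 individuals


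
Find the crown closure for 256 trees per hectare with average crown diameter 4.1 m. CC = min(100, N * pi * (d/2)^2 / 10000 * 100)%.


(d/2)^2 = (4.1/2)^2 = 2.05^2 = 4.2025
Crown area = 3.141593 * 4.2025 = 13.2025 m^2
N * area / 10000 * 100 = 256 * 13.2025 / 10000 * 100 = 33.7984
CC = min(100, 33.7984) = 33.7984 ≈ 33.8%

33.8%


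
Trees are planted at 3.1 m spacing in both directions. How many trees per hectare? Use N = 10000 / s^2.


N = 10000 / 3.1^2 = 10000 / 9.61 = 1040.58 ≈ 1041 trees/ha

1041 trees/ha


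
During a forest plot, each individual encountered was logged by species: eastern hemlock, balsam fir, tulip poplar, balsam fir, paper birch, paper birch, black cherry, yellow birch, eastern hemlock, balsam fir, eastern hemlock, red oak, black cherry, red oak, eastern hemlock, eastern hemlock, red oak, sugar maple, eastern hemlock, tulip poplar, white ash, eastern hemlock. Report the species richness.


Total individuals logged = 22
Distinct species (count of individuals): eastern hemlock (7), balsam fir (3), tulip poplar (2), paper birch (2), black cherry (2), yellow birch (1), red oak (3), sugar maple (1), white ash (1)
Species richness = number of distinct species = 9

9


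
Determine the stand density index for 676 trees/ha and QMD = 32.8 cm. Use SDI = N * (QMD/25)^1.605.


QMD/25 = 32.8/25 = 1.312
(1.312)^1.605 = exp(1.605 * ln(1.312)) = exp(1.605 * 0.271553) = exp(0.435843) = 1.54627
SDI = 676 * 1.54627 = 1045.28 ≈ 1045

1045


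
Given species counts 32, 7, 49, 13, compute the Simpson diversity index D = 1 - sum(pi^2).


Total N = 32 + 7 + 49 + 13 = 101
Per-species terms:
  p = 32/101 = 0.316832; p^2 = 0.316832^2 = 0.100383
  p = 7/101 = 0.069307; p^2 = 0.069307^2 = 0.004803
  p = 49/101 = 0.485149; p^2 = 0.485149^2 = 0.235370
  p = 13/101 = 0.128713; p^2 = 0.128713^2 = 0.016567
sum(p^2) = 0.100383 + 0.004803 + 0.235370 + 0.016567 = 0.357123
D = 1 - 0.357123 = 0.642877 ≈ 0.6429

0.6429


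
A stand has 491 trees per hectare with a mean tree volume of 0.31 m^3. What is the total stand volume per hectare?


V_stand = 491 * 0.31 = 152.21 ≈ 152.2 m^3/ha

152.2 m^3/ha


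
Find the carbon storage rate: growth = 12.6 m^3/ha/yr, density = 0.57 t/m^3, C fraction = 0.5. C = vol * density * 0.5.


C = 12.6 * 0.57 * 0.5 = 3.591 ≈ 3.59 t C/ha/yr

3.59 t C/ha/yr


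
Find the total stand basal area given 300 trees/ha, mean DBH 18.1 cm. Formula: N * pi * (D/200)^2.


(D/200)^2 = (18.1/200)^2 = 0.0905^2 = 0.00819025
Individual BA = 3.141593 * 0.00819025 = 0.0257304 m^2
Stand BA = 300 * 0.0257304 = 7.71912 ≈ 7.72 m^2/ha

7.72 m^2/ha


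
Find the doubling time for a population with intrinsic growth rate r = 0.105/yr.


td = ln(2) / 0.105 = 0.693147 / 0.105 = 6.60140 ≈ 6.6 years

6.6 years


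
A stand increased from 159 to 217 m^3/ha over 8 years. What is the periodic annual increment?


PAI = (V2 - V1) / period = (217 - 159) / 8 = 58 / 8 = 7.25 m^3/ha/yr

7.25 m^3/ha/yr


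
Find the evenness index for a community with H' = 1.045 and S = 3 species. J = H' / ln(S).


ln(3) = 1.09861
J = H' / ln(S) = 1.045 / 1.09861 = 0.951202 ≈ 0.9512

0.9512


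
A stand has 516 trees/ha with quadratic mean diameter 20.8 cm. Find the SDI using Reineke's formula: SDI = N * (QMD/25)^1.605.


QMD/25 = 20.8/25 = 0.832
(0.832)^1.605 = exp(1.605 * ln(0.832)) = exp(1.605 * (-0.183923)) = exp(-0.295196) = 0.744386
SDI = 516 * 0.744386 = 384.103 ≈ 384

384


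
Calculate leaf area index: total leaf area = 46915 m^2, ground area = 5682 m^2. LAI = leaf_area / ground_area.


LAI = 46915 / 5682 = 8.2568 ≈ 8.26

8.26


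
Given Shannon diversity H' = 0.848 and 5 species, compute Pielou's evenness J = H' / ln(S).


ln(5) = 1.60944
J = H' / ln(S) = 0.848 / 1.60944 = 0.526891 ≈ 0.5269

0.5269


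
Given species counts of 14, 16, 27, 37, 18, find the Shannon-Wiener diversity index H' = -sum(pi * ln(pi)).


Total N = 14 + 16 + 27 + 37 + 18 = 112
Per-species terms:
  p = 14/112 = 0.125000; ln(p) = -2.079442; p*ln(p) = 0.125000 * (-2.079442) = -0.259930
  p = 16/112 = 0.142857; ln(p) = -1.945911; p*ln(p) = 0.142857 * (-1.945911) = -0.277987
  p = 27/112 = 0.241071; ln(p) = -1.422664; p*ln(p) = 0.241071 * (-1.422664) = -0.342963
  p = 37/112 = 0.330357; ln(p) = -1.107581; p*ln(p) = 0.330357 * (-1.107581) = -0.365897
  p = 18/112 = 0.160714; ln(p) = -1.828129; p*ln(p) = 0.160714 * (-1.828129) = -0.293806
sum(p*ln(p)) = (-0.259930) + (-0.277987) + (-0.342963) + (-0.365897) + (-0.293806) = -1.540583
H' = -(-1.540583) = 1.540583 ≈ 1.5406

1.5406


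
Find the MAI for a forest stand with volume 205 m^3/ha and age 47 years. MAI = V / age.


MAI = 205 / 47 = 4.3617 ≈ 4.36 m^3/ha/yr

4.36 m^3/ha/yr


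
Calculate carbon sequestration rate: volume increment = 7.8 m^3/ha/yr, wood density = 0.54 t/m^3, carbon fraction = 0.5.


C = 7.8 * 0.54 * 0.5 = 2.106 ≈ 2.11 t C/ha/yr

2.11 t C/ha/yr


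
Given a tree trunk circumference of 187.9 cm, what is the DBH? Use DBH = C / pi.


DBH = C / pi = 187.9 / 3.141593 = 59.8104 ≈ 59.81 cm

59.81 cm


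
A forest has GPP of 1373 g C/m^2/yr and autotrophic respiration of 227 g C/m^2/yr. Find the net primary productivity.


NPP = GPP - Ra = 1373 - 227 = 1146 g C/m^2/yr

1146 g C/m^2/yr


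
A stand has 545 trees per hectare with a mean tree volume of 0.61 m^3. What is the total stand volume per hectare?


V_stand = 545 * 0.61 = 332.45 ≈ 332.5 m^3/ha

332.5 m^3/ha


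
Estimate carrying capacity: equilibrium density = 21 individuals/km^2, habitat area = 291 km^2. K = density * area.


K = 21 * 291 = 6111 individuals

6111 individuals


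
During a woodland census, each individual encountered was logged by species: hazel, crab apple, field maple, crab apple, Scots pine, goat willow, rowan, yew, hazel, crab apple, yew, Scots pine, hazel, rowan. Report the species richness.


Total individuals logged = 14
Distinct species (count of individuals): hazel (3), crab apple (3), field maple (1), Scots pine (2), goat willow (1), rowan (2), yew (2)
Species richness = number of distinct species = 7

7


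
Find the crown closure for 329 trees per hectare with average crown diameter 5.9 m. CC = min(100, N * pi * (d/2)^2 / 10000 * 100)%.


(d/2)^2 = (5.9/2)^2 = 2.95^2 = 8.7025
Crown area = 3.141593 * 8.7025 = 27.3397 m^2
N * area / 10000 * 100 = 329 * 27.3397 / 10000 * 100 = 89.9476
CC = min(100, 89.9476) = 89.9476 ≈ 89.9%

89.9%


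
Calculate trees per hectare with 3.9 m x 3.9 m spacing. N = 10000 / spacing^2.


N = 10000 / 3.9^2 = 10000 / 15.21 = 657.462 ≈ 657 trees/ha

657 trees/ha


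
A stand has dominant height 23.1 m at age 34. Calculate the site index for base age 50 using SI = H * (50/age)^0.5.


50/34 = 1.47059
(1.47059)^0.5 = 1.21268
SI = 23.1 * 1.21268 = 28.0129 ≈ 28.0 m

28.0 m


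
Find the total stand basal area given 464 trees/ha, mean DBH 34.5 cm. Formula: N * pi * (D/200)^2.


(D/200)^2 = (34.5/200)^2 = 0.1725^2 = 0.02975625
Individual BA = 3.141593 * 0.02975625 = 0.0934820 m^2
Stand BA = 464 * 0.0934820 = 43.3756 ≈ 43.38 m^2/ha

43.38 m^2/ha


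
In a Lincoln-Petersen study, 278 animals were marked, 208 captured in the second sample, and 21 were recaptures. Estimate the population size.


N = M * C / R = 278 * 208 / 21 = 57824 / 21 = 2753.52 ≈ 2754

2754 individuals


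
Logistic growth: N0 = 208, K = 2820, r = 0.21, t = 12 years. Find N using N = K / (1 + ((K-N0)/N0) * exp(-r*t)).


(K - N0)/N0 = (2820 - 208)/208 = 2612/208 = 12.5577
r*t = 0.21 * 12 = 2.52; exp(-2.52) = 0.0804596
12.5577 * 0.0804596 = 1.01039
1 + 1.01039 = 2.01039
N = 2820 / 2.01039 = 1402.71 ≈ 1403

1403


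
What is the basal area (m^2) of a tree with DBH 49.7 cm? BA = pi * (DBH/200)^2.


D/200 = 49.7/200 = 0.2485 m
(D/200)^2 = 0.2485^2 = 0.06175225
BA = 3.141593 * 0.06175225 = 0.194000 ≈ 0.1940 m^2

0.1940 m^2


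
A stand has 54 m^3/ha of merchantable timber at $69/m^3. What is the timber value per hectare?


Value = 54 * 69 = $3726/ha

$3726/ha


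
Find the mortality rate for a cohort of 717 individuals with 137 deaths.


Mortality rate = 137 / 717 = 0.191074 ≈ 0.1911

0.1911


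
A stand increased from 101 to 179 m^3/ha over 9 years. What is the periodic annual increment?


PAI = (V2 - V1) / period = (179 - 101) / 9 = 78 / 9 = 8.6667 ≈ 8.67 m^3/ha/yr

8.67 m^3/ha/yr


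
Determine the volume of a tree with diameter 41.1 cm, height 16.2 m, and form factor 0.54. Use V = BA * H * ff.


(D/200)^2 = (41.1/200)^2 = 0.2055^2 = 0.04223025
BA = 3.141593 * 0.04223025 = 0.132670 m^2
V = 0.132670 * 16.2 * 0.54 = 1.16060 ≈ 1.161 m^3

1.161 m^3


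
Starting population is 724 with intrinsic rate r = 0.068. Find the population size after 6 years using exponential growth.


r*t = 0.068 * 6 = 0.408
exp(0.408) = 1.50381
N = 724 * 1.50381 = 1088.76 ≈ 1089

1089


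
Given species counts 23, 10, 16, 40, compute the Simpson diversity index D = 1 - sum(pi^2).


Total N = 23 + 10 + 16 + 40 = 89
Per-species terms:
  p = 23/89 = 0.258427; p^2 = 0.258427^2 = 0.066785
  p = 10/89 = 0.112360; p^2 = 0.112360^2 = 0.012625
  p = 16/89 = 0.179775; p^2 = 0.179775^2 = 0.032319
  p = 40/89 = 0.449438; p^2 = 0.449438^2 = 0.201995
sum(p^2) = 0.066785 + 0.012625 + 0.032319 + 0.201995 = 0.313724
D = 1 - 0.313724 = 0.686276 ≈ 0.6863

0.6863


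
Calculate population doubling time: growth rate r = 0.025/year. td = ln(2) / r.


td = ln(2) / 0.025 = 0.693147 / 0.025 = 27.7259 ≈ 27.7 years

27.7 years


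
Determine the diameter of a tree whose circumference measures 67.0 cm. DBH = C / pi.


DBH = C / pi = 67.0 / 3.141593 = 21.3268 ≈ 21.33 cm

21.33 cm


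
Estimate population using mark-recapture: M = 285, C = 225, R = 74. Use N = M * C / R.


N = M * C / R = 285 * 225 / 74 = 64125 / 74 = 866.55 ≈ 867

867 individuals


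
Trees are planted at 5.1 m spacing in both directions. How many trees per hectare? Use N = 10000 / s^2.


N = 10000 / 5.1^2 = 10000 / 26.01 = 384.468 ≈ 384 trees/ha

384 trees/ha


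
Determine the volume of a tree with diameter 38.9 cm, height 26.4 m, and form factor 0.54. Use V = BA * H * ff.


(D/200)^2 = (38.9/200)^2 = 0.1945^2 = 0.03783025
BA = 3.141593 * 0.03783025 = 0.118847 m^2
V = 0.118847 * 26.4 * 0.54 = 1.69428 ≈ 1.694 m^3

1.694 m^3


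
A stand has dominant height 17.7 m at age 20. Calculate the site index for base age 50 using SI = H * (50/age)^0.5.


50/20 = 2.50000
(2.50000)^0.5 = 1.58114
SI = 17.7 * 1.58114 = 27.9862 ≈ 28.0 m

28.0 m


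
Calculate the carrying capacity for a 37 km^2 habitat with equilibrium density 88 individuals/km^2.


K = 88 * 37 = 3256 individuals

3256 individuals


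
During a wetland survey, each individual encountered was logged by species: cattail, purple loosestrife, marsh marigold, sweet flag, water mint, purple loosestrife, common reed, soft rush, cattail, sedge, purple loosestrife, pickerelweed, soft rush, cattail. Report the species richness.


Total individuals logged = 14
Distinct species (count of individuals): cattail (3), purple loosestrife (3), marsh marigold (1), sweet flag (1), water mint (1), common reed (1), soft rush (2), sedge (1), pickerelweed (1)
Species richness = number of distinct species = 9

9


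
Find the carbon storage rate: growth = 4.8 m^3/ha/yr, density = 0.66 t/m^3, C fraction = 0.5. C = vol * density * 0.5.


C = 4.8 * 0.66 * 0.5 = 1.584 ≈ 1.58 t C/ha/yr

1.58 t C/ha/yr


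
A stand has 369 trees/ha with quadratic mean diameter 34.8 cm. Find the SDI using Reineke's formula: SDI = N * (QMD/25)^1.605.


QMD/25 = 34.8/25 = 1.392
(1.392)^1.605 = exp(1.605 * ln(1.392)) = exp(1.605 * 0.330742) = exp(0.530841) = 1.70036
SDI = 369 * 1.70036 = 627.433 ≈ 627

627


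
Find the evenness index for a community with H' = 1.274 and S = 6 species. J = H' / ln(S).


ln(6) = 1.79176
J = H' / ln(S) = 1.274 / 1.79176 = 0.711033 ≈ 0.7110

0.7110


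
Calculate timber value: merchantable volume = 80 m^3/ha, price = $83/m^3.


Value = 80 * 83 = $6640/ha

$6640/ha


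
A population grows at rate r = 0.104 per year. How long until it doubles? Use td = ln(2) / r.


td = ln(2) / 0.104 = 0.693147 / 0.104 = 6.66488 ≈ 6.7 years

6.7 years


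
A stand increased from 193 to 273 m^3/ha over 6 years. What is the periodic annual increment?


PAI = (V2 - V1) / period = (273 - 193) / 6 = 80 / 6 = 13.3333 ≈ 13.33 m^3/ha/yr

13.33 m^3/ha/yr


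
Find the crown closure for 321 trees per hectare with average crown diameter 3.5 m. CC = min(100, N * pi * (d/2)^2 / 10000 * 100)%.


(d/2)^2 = (3.5/2)^2 = 1.75^2 = 3.0625
Crown area = 3.141593 * 3.0625 = 9.62113 m^2
N * area / 10000 * 100 = 321 * 9.62113 / 10000 * 100 = 30.8838
CC = min(100, 30.8838) = 30.8838 ≈ 30.9%

30.9%


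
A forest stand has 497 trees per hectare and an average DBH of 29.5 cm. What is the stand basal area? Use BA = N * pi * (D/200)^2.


(D/200)^2 = (29.5/200)^2 = 0.1475^2 = 0.02175625
Individual BA = 3.141593 * 0.02175625 = 0.0683493 m^2
Stand BA = 497 * 0.0683493 = 33.9696 ≈ 33.97 m^2/ha

33.97 m^2/ha


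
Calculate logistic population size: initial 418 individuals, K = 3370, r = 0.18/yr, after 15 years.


(K - N0)/N0 = (3370 - 418)/418 = 2952/418 = 7.06220
r*t = 0.18 * 15 = 2.7; exp(-2.7) = 0.0672055
7.06220 * 0.0672055 = 0.474619
1 + 0.474619 = 1.47462
N = 3370 / 1.47462 = 2285.33 ≈ 2285

2285


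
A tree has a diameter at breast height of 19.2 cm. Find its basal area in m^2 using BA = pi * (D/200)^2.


D/200 = 19.2/200 = 0.096 m
(D/200)^2 = 0.096^2 = 0.009216
BA = 3.141593 * 0.009216 = 0.0289529 ≈ 0.0290 m^2

0.0290 m^2


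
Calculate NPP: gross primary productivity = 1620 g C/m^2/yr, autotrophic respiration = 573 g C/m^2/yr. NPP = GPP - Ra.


NPP = GPP - Ra = 1620 - 573 = 1047 g C/m^2/yr

1047 g C/m^2/yr


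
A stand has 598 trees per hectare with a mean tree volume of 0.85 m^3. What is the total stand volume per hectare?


V_stand = 598 * 0.85 = 508.3 m^3/ha

508.3 m^3/ha


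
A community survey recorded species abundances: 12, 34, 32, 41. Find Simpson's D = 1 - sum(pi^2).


Total N = 12 + 34 + 32 + 41 = 119
Per-species terms:
  p = 12/119 = 0.100840; p^2 = 0.100840^2 = 0.010169
  p = 34/119 = 0.285714; p^2 = 0.285714^2 = 0.081632
  p = 32/119 = 0.268908; p^2 = 0.268908^2 = 0.072312
  p = 41/119 = 0.344538; p^2 = 0.344538^2 = 0.118706
sum(p^2) = 0.010169 + 0.081632 + 0.072312 + 0.118706 = 0.282819
D = 1 - 0.282819 = 0.717181 ≈ 0.7172

0.7172


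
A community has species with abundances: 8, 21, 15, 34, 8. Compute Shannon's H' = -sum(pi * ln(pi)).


Total N = 8 + 21 + 15 + 34 + 8 = 86
Per-species terms:
  p = 8/86 = 0.093023; ln(p) = -2.374909; p*ln(p) = 0.093023 * (-2.374909) = -0.220921
  p = 21/86 = 0.244186; ln(p) = -1.409825; p*ln(p) = 0.244186 * (-1.409825) = -0.344260
  p = 15/86 = 0.174419; ln(p) = -1.746295; p*ln(p) = 0.174419 * (-1.746295) = -0.304587
  p = 34/86 = 0.395349; ln(p) = -0.927986; p*ln(p) = 0.395349 * (-0.927986) = -0.366878
  p = 8/86 = 0.093023; ln(p) = -2.374909; p*ln(p) = 0.093023 * (-2.374909) = -0.220921
sum(p*ln(p)) = (-0.220921) + (-0.344260) + (-0.304587) + (-0.366878) + (-0.220921) = -1.457567
H' = -(-1.457567) = 1.457567 ≈ 1.4576

1.4576


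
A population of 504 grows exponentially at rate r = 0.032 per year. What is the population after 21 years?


r*t = 0.032 * 21 = 0.672
exp(0.672) = 1.95815
N = 504 * 1.95815 = 986.908 ≈ 987

987


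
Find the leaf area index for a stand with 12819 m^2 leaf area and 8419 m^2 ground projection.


LAI = 12819 / 8419 = 1.5226 ≈ 1.52

1.52


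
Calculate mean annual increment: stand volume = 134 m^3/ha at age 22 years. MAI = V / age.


MAI = 134 / 22 = 6.0909 ≈ 6.09 m^3/ha/yr

6.09 m^3/ha/yr


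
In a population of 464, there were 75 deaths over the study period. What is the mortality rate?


Mortality rate = 75 / 464 = 0.161638 ≈ 0.1616

0.1616


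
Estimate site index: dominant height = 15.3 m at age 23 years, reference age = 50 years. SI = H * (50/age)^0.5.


50/23 = 2.17391
(2.17391)^0.5 = 1.47442
SI = 15.3 * 1.47442 = 22.5586 ≈ 22.6 m

22.6 m


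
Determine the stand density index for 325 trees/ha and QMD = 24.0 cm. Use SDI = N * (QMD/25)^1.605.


QMD/25 = 24.0/25 = 0.96
(0.96)^1.605 = exp(1.605 * ln(0.96)) = exp(1.605 * (-0.0408220)) = exp(-0.0655193) = 0.936581
SDI = 325 * 0.936581 = 304.389 ≈ 304

304


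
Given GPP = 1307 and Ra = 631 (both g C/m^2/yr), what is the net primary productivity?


NPP = GPP - Ra = 1307 - 631 = 676 g C/m^2/yr

676 g C/m^2/yr


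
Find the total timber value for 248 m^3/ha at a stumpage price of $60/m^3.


Value = 248 * 60 = $14880/ha

$14880/ha


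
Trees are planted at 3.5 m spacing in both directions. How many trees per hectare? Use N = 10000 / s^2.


N = 10000 / 3.5^2 = 10000 / 12.25 = 816.327 ≈ 816 trees/ha

816 trees/ha


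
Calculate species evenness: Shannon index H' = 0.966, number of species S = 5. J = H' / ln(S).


ln(5) = 1.60944
J = H' / ln(S) = 0.966 / 1.60944 = 0.600209 ≈ 0.6002

0.6002


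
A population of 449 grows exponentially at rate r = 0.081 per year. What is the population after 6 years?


r*t = 0.081 * 6 = 0.486
exp(0.486) = 1.62580
N = 449 * 1.62580 = 729.984 ≈ 730

730


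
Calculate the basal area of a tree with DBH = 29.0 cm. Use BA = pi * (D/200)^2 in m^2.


D/200 = 29.0/200 = 0.145 m
(D/200)^2 = 0.145^2 = 0.021025
BA = 3.141593 * 0.021025 = 0.0660520 ≈ 0.0661 m^2

0.0661 m^2


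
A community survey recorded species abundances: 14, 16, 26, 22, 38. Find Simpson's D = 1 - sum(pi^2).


Total N = 14 + 16 + 26 + 22 + 38 = 116
Per-species terms:
  p = 14/116 = 0.120690; p^2 = 0.120690^2 = 0.014566
  p = 16/116 = 0.137931; p^2 = 0.137931^2 = 0.019025
  p = 26/116 = 0.224138; p^2 = 0.224138^2 = 0.050238
  p = 22/116 = 0.189655; p^2 = 0.189655^2 = 0.035969
  p = 38/116 = 0.327586; p^2 = 0.327586^2 = 0.107313
sum(p^2) = 0.014566 + 0.019025 + 0.050238 + 0.035969 + 0.107313 = 0.227111
D = 1 - 0.227111 = 0.772889 ≈ 0.7729

0.7729


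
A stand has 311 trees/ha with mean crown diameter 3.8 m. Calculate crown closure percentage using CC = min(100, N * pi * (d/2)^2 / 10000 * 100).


(d/2)^2 = (3.8/2)^2 = 1.9^2 = 3.61
Crown area = 3.141593 * 3.61 = 11.3412 m^2
N * area / 10000 * 100 = 311 * 11.3412 / 10000 * 100 = 35.2711
CC = min(100, 35.2711) = 35.2711 ≈ 35.3%

35.3%


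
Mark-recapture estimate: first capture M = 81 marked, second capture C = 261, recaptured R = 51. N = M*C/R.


N = M * C / R = 81 * 261 / 51 = 21141 / 51 = 414.53 ≈ 415

415 individuals


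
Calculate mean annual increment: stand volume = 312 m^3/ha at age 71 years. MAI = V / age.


MAI = 312 / 71 = 4.3944 ≈ 4.39 m^3/ha/yr

4.39 m^3/ha/yr


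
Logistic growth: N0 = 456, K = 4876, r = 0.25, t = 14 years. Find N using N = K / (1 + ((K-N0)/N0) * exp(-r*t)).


(K - N0)/N0 = (4876 - 456)/456 = 4420/456 = 9.69298
r*t = 0.25 * 14 = 3.5; exp(-3.5) = 0.0301974
9.69298 * 0.0301974 = 0.292703
1 + 0.292703 = 1.29270
N = 4876 / 1.29270 = 3771.95 ≈ 3772

3772


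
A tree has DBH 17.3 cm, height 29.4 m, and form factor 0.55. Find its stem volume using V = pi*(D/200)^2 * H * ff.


(D/200)^2 = (17.3/200)^2 = 0.0865^2 = 0.00748225
BA = 3.141593 * 0.00748225 = 0.0235062 m^2
V = 0.0235062 * 29.4 * 0.55 = 0.380095 ≈ 0.380 m^3

0.380 m^3


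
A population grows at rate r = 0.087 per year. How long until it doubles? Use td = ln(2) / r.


td = ln(2) / 0.087 = 0.693147 / 0.087 = 7.96721 ≈ 8.0 years

8.0 years


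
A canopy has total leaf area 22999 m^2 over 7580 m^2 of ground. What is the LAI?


LAI = 22999 / 7580 = 3.0342 ≈ 3.03

3.03


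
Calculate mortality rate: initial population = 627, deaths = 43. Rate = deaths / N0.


Mortality rate = 43 / 627 = 0.068581 ≈ 0.0686

0.0686


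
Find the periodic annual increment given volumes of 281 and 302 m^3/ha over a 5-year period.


PAI = (V2 - V1) / period = (302 - 281) / 5 = 21 / 5 = 4.20 m^3/ha/yr

4.20 m^3/ha/yr


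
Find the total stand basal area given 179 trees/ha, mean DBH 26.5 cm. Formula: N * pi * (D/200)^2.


(D/200)^2 = (26.5/200)^2 = 0.1325^2 = 0.01755625
Individual BA = 3.141593 * 0.01755625 = 0.0551546 m^2
Stand BA = 179 * 0.0551546 = 9.87267 ≈ 9.87 m^2/ha

9.87 m^2/ha


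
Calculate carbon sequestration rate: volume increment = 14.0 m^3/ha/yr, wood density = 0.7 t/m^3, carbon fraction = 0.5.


C = 14.0 * 0.7 * 0.5 = 4.90 t C/ha/yr

4.90 t C/ha/yr


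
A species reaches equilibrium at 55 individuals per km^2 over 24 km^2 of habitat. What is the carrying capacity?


K = 55 * 24 = 1320 individuals

1320 individuals


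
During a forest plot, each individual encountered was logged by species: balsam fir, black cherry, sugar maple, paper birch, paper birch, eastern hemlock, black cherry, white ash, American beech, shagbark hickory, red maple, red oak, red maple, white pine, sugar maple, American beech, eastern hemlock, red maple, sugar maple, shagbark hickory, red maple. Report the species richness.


Total individuals logged = 21
Distinct species (count of individuals): balsam fir (1), black cherry (2), sugar maple (3), paper birch (2), eastern hemlock (2), white ash (1), American beech (2), shagbark hickory (2), red maple (4), red oak (1), white pine (1)
Species richness = number of distinct species = 11

11


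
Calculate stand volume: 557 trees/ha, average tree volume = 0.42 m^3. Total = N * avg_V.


V_stand = 557 * 0.42 = 233.94 ≈ 233.9 m^3/ha

233.9 m^3/ha


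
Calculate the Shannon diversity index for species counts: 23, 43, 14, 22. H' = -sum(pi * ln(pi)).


Total N = 23 + 43 + 14 + 22 = 102
Per-species terms:
  p = 23/102 = 0.225490; ln(p) = -1.489479; p*ln(p) = 0.225490 * (-1.489479) = -0.335863
  p = 43/102 = 0.421569; ln(p) = -0.863772; p*ln(p) = 0.421569 * (-0.863772) = -0.364139
  p = 14/102 = 0.137255; ln(p) = -1.985915; p*ln(p) = 0.137255 * (-1.985915) = -0.272577
  p = 22/102 = 0.215686; ln(p) = -1.533932; p*ln(p) = 0.215686 * (-1.533932) = -0.330848
sum(p*ln(p)) = (-0.335863) + (-0.364139) + (-0.272577) + (-0.330848) = -1.303427
H' = -(-1.303427) = 1.303427 ≈ 1.3034

1.3034


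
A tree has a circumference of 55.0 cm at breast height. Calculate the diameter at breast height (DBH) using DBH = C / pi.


DBH = C / pi = 55.0 / 3.141593 = 17.5070 ≈ 17.51 cm

17.51 cm


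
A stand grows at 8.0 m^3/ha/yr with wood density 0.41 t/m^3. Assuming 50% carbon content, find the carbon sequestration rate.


C = 8.0 * 0.41 * 0.5 = 1.64 t C/ha/yr

1.64 t C/ha/yr


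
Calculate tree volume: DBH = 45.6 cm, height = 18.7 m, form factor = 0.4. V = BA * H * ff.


(D/200)^2 = (45.6/200)^2 = 0.228^2 = 0.051984
BA = 3.141593 * 0.051984 = 0.163313 m^2
V = 0.163313 * 18.7 * 0.4 = 1.22158 ≈ 1.222 m^3

1.222 m^3


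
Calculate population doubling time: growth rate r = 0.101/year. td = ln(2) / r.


td = ln(2) / 0.101 = 0.693147 / 0.101 = 6.86284 ≈ 6.9 years

6.9 years


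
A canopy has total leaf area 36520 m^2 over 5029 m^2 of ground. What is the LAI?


LAI = 36520 / 5029 = 7.2619 ≈ 7.26

7.26


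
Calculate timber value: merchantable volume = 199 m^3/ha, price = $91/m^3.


Value = 199 * 91 = $18109/ha

$18109/ha


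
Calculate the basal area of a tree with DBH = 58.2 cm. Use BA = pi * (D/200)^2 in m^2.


D/200 = 58.2/200 = 0.291 m
(D/200)^2 = 0.291^2 = 0.084681
BA = 3.141593 * 0.084681 = 0.266033 ≈ 0.2660 m^2

0.2660 m^2


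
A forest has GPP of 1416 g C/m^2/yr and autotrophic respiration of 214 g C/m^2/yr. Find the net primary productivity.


NPP = GPP - Ra = 1416 - 214 = 1202 g C/m^2/yr

1202 g C/m^2/yr


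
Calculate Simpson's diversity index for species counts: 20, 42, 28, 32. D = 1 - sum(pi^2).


Total N = 20 + 42 + 28 + 32 = 122
Per-species terms:
  p = 20/122 = 0.163934; p^2 = 0.163934^2 = 0.026874
  p = 42/122 = 0.344262; p^2 = 0.344262^2 = 0.118516
  p = 28/122 = 0.229508; p^2 = 0.229508^2 = 0.052674
  p = 32/122 = 0.262295; p^2 = 0.262295^2 = 0.068799
sum(p^2) = 0.026874 + 0.118516 + 0.052674 + 0.068799 = 0.266863
D = 1 - 0.266863 = 0.733137 ≈ 0.7331

0.7331


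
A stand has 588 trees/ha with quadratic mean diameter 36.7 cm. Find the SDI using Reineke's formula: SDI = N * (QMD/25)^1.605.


QMD/25 = 36.7/25 = 1.468
(1.468)^1.605 = exp(1.605 * ln(1.468)) = exp(1.605 * 0.383901) = exp(0.616161) = 1.85181
SDI = 588 * 1.85181 = 1088.86 ≈ 1089

1089


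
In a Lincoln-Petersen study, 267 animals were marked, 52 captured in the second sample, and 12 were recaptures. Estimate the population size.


N = M * C / R = 267 * 52 / 12 = 13884 / 12 = 1157

1157 individuals


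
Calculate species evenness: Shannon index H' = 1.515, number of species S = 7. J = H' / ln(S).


ln(7) = 1.94591
J = H' / ln(S) = 1.515 / 1.94591 = 0.778556 ≈ 0.7786

0.7786


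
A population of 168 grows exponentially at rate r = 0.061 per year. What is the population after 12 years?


r*t = 0.061 * 12 = 0.732
exp(0.732) = 2.07923
N = 168 * 2.07923 = 349.311 ≈ 349

349


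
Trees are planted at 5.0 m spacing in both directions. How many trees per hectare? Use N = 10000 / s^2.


N = 10000 / 5.0^2 = 10000 / 25 = 400.000 ≈ 400 trees/ha

400 trees/ha


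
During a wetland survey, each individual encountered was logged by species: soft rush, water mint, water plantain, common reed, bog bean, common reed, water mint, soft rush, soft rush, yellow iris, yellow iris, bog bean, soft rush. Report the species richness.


Total individuals logged = 13
Distinct species (count of individuals): soft rush (4), water mint (2), water plantain (1), common reed (2), bog bean (2), yellow iris (2)
Species richness = number of distinct species = 6

6


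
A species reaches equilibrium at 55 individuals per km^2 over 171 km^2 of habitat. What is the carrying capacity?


K = 55 * 171 = 9405 individuals

9405 individuals


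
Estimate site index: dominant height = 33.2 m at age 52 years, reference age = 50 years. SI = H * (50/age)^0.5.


50/52 = 0.961538
(0.961538)^0.5 = 0.980580
SI = 33.2 * 0.980580 = 32.5553 ≈ 32.6 m

32.6 m


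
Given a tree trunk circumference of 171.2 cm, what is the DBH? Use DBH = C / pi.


DBH = C / pi = 171.2 / 3.141593 = 54.4946 ≈ 54.49 cm

54.49 cm


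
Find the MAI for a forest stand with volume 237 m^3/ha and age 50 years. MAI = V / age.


MAI = 237 / 50 = 4.74 m^3/ha/yr

4.74 m^3/ha/yr


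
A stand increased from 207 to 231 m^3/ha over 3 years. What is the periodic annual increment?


PAI = (V2 - V1) / period = (231 - 207) / 3 = 24 / 3 = 8.00 m^3/ha/yr

8.00 m^3/ha/yr


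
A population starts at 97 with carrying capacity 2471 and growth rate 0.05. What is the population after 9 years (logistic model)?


(K - N0)/N0 = (2471 - 97)/97 = 2374/97 = 24.4742
r*t = 0.05 * 9 = 0.45; exp(-0.45) = 0.637628
24.4742 * 0.637628 = 15.6054
1 + 15.6054 = 16.6054
N = 2471 / 16.6054 = 148.807 ≈ 149

149


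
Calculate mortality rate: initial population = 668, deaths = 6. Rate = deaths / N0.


Mortality rate = 6 / 668 = 0.008982 ≈ 0.0090

0.0090


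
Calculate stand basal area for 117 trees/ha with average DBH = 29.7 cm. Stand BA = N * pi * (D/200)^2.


(D/200)^2 = (29.7/200)^2 = 0.1485^2 = 0.02205225
Individual BA = 3.141593 * 0.02205225 = 0.0692792 m^2
Stand BA = 117 * 0.0692792 = 8.10567 ≈ 8.11 m^2/ha

8.11 m^2/ha


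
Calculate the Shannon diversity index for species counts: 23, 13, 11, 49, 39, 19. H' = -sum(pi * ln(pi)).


Total N = 23 + 13 + 11 + 49 + 39 + 19 = 154
Per-species terms:
  p = 23/154 = 0.149351; ln(p) = -1.901456; p*ln(p) = 0.149351 * (-1.901456) = -0.283984
  p = 13/154 = 0.084416; ln(p) = -2.471998; p*ln(p) = 0.084416 * (-2.471998) = -0.208676
  p = 11/154 = 0.071429; ln(p) = -2.639051; p*ln(p) = 0.071429 * (-2.639051) = -0.188505
  p = 49/154 = 0.318182; ln(p) = -1.145132; p*ln(p) = 0.318182 * (-1.145132) = -0.364360
  p = 39/154 = 0.253247; ln(p) = -1.373390; p*ln(p) = 0.253247 * (-1.373390) = -0.347807
  p = 19/154 = 0.123377; ln(p) = -2.092511; p*ln(p) = 0.123377 * (-2.092511) = -0.258168
sum(p*ln(p)) = (-0.283984) + (-0.208676) + (-0.188505) + (-0.364360) + (-0.347807) + (-0.258168) = -1.651500
H' = -(-1.651500) = 1.651500 ≈ 1.6515

1.6515


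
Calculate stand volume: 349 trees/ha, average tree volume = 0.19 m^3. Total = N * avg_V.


V_stand = 349 * 0.19 = 66.31 ≈ 66.3 m^3/ha

66.3 m^3/ha


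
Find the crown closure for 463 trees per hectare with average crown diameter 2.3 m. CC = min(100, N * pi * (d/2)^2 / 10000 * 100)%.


(d/2)^2 = (2.3/2)^2 = 1.15^2 = 1.3225
Crown area = 3.141593 * 1.3225 = 4.15476 m^2
N * area / 10000 * 100 = 463 * 4.15476 / 10000 * 100 = 19.2365
CC = min(100, 19.2365) = 19.2365 ≈ 19.2%

19.2%


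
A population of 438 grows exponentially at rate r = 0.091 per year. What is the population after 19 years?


r*t = 0.091 * 19 = 1.729
exp(1.729) = 5.63502
N = 438 * 5.63502 = 2468.14 ≈ 2468

2468


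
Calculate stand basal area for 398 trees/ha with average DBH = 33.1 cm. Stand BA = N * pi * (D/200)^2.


(D/200)^2 = (33.1/200)^2 = 0.1655^2 = 0.02739025
Individual BA = 3.141593 * 0.02739025 = 0.0860490 m^2
Stand BA = 398 * 0.0860490 = 34.2475 ≈ 34.25 m^2/ha

34.25 m^2/ha


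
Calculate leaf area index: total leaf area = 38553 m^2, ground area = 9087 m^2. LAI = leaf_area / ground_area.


LAI = 38553 / 9087 = 4.2427 ≈ 4.24

4.24


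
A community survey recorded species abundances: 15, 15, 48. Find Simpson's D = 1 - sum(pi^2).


Total N = 15 + 15 + 48 = 78
Per-species terms:
  p = 15/78 = 0.192308; p^2 = 0.192308^2 = 0.036982
  p = 15/78 = 0.192308; p^2 = 0.192308^2 = 0.036982
  p = 48/78 = 0.615385; p^2 = 0.615385^2 = 0.378699
sum(p^2) = 0.036982 + 0.036982 + 0.378699 = 0.452663
D = 1 - 0.452663 = 0.547337 ≈ 0.5473

0.5473


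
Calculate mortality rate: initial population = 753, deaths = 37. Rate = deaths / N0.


Mortality rate = 37 / 753 = 0.049137 ≈ 0.0491

0.0491


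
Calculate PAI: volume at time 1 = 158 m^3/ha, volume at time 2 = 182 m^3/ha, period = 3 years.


PAI = (V2 - V1) / period = (182 - 158) / 3 = 24 / 3 = 8.00 m^3/ha/yr

8.00 m^3/ha/yr
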